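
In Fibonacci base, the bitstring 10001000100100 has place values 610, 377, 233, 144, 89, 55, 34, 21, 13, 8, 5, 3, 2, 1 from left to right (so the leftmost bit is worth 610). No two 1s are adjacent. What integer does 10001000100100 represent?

715

Summing the place values of the 1 bits: 610 + 89 + 13 + 3 = 715.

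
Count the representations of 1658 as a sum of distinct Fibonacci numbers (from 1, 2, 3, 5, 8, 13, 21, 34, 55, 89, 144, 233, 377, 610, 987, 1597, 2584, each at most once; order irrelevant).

24

1658 = 1597+55+5+1 = 1597+55+3+2+1 = 1597+34+21+5+1 = 987+610+55+5+1 = … (20 more), for 24 in all.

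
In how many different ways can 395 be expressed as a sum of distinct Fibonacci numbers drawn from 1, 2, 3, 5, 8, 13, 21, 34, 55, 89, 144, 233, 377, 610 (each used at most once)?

12

395 = 377+13+5 = 377+13+3+2 = 233+144+13+5 = 377+8+5+3+2 = … (8 more), for 12 in all.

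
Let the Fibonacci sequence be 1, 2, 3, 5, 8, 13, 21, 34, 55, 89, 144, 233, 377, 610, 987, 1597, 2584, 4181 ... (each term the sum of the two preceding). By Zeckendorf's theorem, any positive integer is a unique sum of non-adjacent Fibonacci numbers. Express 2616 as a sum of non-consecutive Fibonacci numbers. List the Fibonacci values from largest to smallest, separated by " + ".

2584 + 21 + 8 + 3

subtract 2584 from 2616: 32 remains
subtract 21 from 32: 11 remains
subtract 8 from 11: 3 remains
subtract 3 from 3: 0 remains
So 2616 = 2584 + 21 + 8 + 3, with no two terms consecutive in the sequence.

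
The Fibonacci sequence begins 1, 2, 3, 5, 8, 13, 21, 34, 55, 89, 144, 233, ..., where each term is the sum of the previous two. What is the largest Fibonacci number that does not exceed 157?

144 ≤ 157 < 233, so the largest Fibonacci number not exceeding 157 is 144.

144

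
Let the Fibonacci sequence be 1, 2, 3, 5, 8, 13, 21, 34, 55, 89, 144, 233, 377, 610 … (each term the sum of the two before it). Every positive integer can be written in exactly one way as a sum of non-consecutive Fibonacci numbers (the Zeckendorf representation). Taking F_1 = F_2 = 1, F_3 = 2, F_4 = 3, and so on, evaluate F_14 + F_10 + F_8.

F_14 + F_10 + F_8 = 377 + 55 + 21 = 453.

453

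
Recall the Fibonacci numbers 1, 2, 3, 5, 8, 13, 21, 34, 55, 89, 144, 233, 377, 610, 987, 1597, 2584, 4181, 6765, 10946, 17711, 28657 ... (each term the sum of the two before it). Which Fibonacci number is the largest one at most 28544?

17711 ≤ 28544 < 28657, so the largest Fibonacci number not exceeding 28544 is 17711.

17711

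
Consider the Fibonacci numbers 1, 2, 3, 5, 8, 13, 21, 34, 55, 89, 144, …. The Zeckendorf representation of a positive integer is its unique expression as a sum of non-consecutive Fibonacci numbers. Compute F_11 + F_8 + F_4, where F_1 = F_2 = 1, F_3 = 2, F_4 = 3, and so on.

F_11 + F_8 + F_4 = 89 + 21 + 3 = 113.

113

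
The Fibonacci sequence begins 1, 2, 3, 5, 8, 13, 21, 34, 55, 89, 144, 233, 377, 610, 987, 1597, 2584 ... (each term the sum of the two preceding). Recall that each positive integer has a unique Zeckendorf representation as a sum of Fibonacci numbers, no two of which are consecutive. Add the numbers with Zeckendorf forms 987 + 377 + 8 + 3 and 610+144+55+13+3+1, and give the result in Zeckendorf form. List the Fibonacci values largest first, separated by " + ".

The two numbers are 1375 and 826, so their sum is 2201.
2201: greatest Fibonacci not exceeding it is 1597, leaving 604
604: greatest Fibonacci not exceeding it is 377, leaving 227
227: greatest Fibonacci not exceeding it is 144, leaving 83
83: greatest Fibonacci not exceeding it is 55, leaving 28
28: greatest Fibonacci not exceeding it is 21, leaving 7
7: greatest Fibonacci not exceeding it is 5, leaving 2
2: greatest Fibonacci not exceeding it is 2, leaving 0

1597 + 377 + 144 + 55 + 21 + 5 + 2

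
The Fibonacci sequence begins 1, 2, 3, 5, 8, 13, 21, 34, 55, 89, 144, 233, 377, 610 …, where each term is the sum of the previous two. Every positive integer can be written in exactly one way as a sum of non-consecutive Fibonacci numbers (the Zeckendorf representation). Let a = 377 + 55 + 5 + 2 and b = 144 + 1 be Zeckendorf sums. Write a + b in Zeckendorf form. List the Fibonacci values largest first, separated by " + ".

The two numbers are 439 and 145, so their sum is 584.
Repeatedly subtract the largest Fibonacci number that fits:
take 377 (≤ 584); 584 − 377 = 207
take 144 (≤ 207); 207 − 144 = 63
take 55 (≤ 63); 63 − 55 = 8
take 8 (≤ 8); 8 − 8 = 0

377 + 144 + 55 + 8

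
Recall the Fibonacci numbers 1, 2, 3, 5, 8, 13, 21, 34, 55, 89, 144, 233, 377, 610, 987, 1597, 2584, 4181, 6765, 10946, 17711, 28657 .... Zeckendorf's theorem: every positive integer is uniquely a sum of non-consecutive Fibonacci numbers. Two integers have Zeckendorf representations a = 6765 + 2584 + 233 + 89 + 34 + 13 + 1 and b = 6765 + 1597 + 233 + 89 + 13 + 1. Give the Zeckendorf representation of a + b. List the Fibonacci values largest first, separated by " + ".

The two numbers are 9719 and 8698, so their sum is 18417.
18417: greatest Fibonacci not exceeding it is 17711, leaving 706
706: greatest Fibonacci not exceeding it is 610, leaving 96
96: greatest Fibonacci not exceeding it is 89, leaving 7
7: greatest Fibonacci not exceeding it is 5, leaving 2
2: greatest Fibonacci not exceeding it is 2, leaving 0

17711 + 610 + 89 + 5 + 2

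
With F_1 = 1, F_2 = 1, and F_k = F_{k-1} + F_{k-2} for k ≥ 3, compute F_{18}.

Iterating the recurrence up to F_{11} = 89 and F_{10} = 55:
F_{12} = F_{11} + F_{10} = 89 + 55 = 144
F_{13} = F_{12} + F_{11} = 144 + 89 = 233
F_{14} = F_{13} + F_{12} = 233 + 144 = 377
F_{15} = F_{14} + F_{13} = 377 + 233 = 610
F_{16} = F_{15} + F_{14} = 610 + 377 = 987
F_{17} = F_{16} + F_{15} = 987 + 610 = 1597
F_{18} = F_{17} + F_{16} = 1597 + 987 = 2584

2584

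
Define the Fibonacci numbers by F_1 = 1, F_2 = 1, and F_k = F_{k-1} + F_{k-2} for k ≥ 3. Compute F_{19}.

Iterating the recurrence up to F_{13} = 233 and F_{12} = 144:
F_{14} = F_{13} + F_{12} = 233 + 144 = 377
F_{15} = F_{14} + F_{13} = 377 + 233 = 610
F_{16} = F_{15} + F_{14} = 610 + 377 = 987
F_{17} = F_{16} + F_{15} = 987 + 610 = 1597
F_{18} = F_{17} + F_{16} = 1597 + 987 = 2584
F_{19} = F_{18} + F_{17} = 2584 + 1597 = 4181

4181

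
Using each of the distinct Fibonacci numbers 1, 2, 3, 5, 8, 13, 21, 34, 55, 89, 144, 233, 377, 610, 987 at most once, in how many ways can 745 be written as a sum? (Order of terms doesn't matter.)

Starting from the Zeckendorf form and repeatedly splitting a term F_k into F_{k−1} + F_{k−2} (when neither is already used) reaches every representation.
745 = 610+89+34+8+3+1 = 610+89+21+13+8+3+1 = 377+233+89+34+8+3+1 = 610+55+34+21+13+8+3+1 = 377+233+89+21+13+8+3+1 = … (2 more), for 7 in all.

7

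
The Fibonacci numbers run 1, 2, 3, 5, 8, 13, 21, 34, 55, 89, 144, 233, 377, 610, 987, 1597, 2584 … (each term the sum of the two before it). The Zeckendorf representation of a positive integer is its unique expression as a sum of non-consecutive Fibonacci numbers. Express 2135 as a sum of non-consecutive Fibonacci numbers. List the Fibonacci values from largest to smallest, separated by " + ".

Repeatedly subtract the largest Fibonacci number that fits:
2135 − 1597 = 538
538 − 377 = 161
161 − 144 = 17
17 − 13 = 4
4 − 3 = 1
1 − 1 = 0
So 2135 = 1597 + 377 + 144 + 13 + 3 + 1, with no two terms consecutive in the sequence.

1597 + 377 + 144 + 13 + 3 + 1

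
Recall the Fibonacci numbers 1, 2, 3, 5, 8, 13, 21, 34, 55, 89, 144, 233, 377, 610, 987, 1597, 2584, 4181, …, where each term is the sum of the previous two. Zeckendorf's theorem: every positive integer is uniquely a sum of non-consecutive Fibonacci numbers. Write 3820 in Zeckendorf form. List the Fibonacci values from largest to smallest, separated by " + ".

Greedily peel off the largest Fibonacci term at each step:
subtract 2584 from 3820: 1236 remains
subtract 987 from 1236: 249 remains
subtract 233 from 249: 16 remains
subtract 13 from 16: 3 remains
subtract 3 from 3: 0 remains
So 3820 = 2584 + 987 + 233 + 13 + 3, with no two terms consecutive in the sequence.

2584 + 987 + 233 + 13 + 3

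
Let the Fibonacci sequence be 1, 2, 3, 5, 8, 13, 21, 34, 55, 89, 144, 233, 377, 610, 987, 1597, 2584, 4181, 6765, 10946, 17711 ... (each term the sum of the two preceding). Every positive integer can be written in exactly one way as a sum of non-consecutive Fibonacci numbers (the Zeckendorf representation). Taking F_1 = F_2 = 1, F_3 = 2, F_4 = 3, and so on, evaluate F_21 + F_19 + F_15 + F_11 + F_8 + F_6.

F_21 + F_19 + F_15 + F_11 + F_8 + F_6 = 10946 + 4181 + 610 + 89 + 21 + 8 = 15855.

15855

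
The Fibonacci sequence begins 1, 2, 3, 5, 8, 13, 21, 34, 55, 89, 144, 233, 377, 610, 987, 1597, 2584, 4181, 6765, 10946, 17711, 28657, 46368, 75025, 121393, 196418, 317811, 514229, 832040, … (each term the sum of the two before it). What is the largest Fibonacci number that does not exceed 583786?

514229

514229 ≤ 583786 < 832040, so the largest Fibonacci number not exceeding 583786 is 514229.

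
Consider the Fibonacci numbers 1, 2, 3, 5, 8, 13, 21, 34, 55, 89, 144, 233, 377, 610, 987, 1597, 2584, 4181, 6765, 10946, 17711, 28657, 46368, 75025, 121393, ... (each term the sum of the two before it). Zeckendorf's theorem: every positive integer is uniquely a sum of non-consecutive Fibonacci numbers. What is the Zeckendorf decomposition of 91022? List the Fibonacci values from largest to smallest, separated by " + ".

Greedy algorithm:
take 75025 (≤ 91022); 91022 − 75025 = 15997
take 10946 (≤ 15997); 15997 − 10946 = 5051
take 4181 (≤ 5051); 5051 − 4181 = 870
take 610 (≤ 870); 870 − 610 = 260
take 233 (≤ 260); 260 − 233 = 27
take 21 (≤ 27); 27 − 21 = 6
take 5 (≤ 6); 6 − 5 = 1
take 1 (≤ 1); 1 − 1 = 0
So 91022 = 75025 + 10946 + 4181 + 610 + 233 + 21 + 5 + 1, with no two terms consecutive in the sequence.

75025 + 10946 + 4181 + 610 + 233 + 21 + 5 + 1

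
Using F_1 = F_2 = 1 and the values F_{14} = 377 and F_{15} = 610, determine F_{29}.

By F_{2k+1} = F_k² + F_{k+1}²: F_{29} = 377² + 610² = 142129 + 372100 = 514229.

514229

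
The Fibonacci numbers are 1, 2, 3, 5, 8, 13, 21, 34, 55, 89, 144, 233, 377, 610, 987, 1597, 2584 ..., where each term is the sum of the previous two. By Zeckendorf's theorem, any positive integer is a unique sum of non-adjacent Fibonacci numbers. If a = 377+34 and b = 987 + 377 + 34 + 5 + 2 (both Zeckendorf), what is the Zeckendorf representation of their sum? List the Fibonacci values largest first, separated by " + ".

The two numbers are 411 and 1405, so their sum is 1816.
Greedy algorithm:
1816: greatest Fibonacci not exceeding it is 1597, leaving 219
219: greatest Fibonacci not exceeding it is 144, leaving 75
75: greatest Fibonacci not exceeding it is 55, leaving 20
20: greatest Fibonacci not exceeding it is 13, leaving 7
7: greatest Fibonacci not exceeding it is 5, leaving 2
2: greatest Fibonacci not exceeding it is 2, leaving 0

1597 + 144 + 55 + 13 + 5 + 2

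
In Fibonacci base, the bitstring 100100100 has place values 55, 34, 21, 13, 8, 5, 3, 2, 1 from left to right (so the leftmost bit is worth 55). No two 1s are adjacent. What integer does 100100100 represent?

Summing the place values of the 1 bits: 55 + 13 + 3 = 71.

71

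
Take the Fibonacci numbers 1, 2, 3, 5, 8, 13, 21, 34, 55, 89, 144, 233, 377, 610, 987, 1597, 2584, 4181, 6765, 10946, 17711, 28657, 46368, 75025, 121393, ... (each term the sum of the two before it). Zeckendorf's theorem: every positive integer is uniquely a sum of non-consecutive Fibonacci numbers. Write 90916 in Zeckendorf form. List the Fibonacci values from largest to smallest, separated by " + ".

largest Fibonacci ≤ 90916 is 75025; 90916 − 75025 = 15891
largest Fibonacci ≤ 15891 is 10946; 15891 − 10946 = 4945
largest Fibonacci ≤ 4945 is 4181; 4945 − 4181 = 764
largest Fibonacci ≤ 764 is 610; 764 − 610 = 154
largest Fibonacci ≤ 154 is 144; 154 − 144 = 10
largest Fibonacci ≤ 10 is 8; 10 − 8 = 2
largest Fibonacci ≤ 2 is 2; 2 − 2 = 0
So 90916 = 75025 + 10946 + 4181 + 610 + 144 + 8 + 2, with no two terms consecutive in the sequence.

75025 + 10946 + 4181 + 610 + 144 + 8 + 2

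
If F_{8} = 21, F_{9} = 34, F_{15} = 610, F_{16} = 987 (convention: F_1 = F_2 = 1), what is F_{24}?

By the addition formula F_{m+n} = F_m F_{n+1} + F_{m−1} F_n with m=9, n=15: F_{24} = 34·987 + 21·610 = 33558 + 12810 = 46368.

46368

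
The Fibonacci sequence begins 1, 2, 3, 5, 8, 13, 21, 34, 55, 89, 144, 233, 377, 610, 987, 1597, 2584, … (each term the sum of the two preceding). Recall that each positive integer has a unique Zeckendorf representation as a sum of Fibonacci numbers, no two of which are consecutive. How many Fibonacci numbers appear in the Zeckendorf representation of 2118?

3

1597 ≤ 2118 < 2584, so take 1597; remainder 521
377 ≤ 521 < 610, so take 377; remainder 144
144 ≤ 144 < 233, so take 144; remainder 0
2118 = 1597 + 377 + 144, which has 3 terms.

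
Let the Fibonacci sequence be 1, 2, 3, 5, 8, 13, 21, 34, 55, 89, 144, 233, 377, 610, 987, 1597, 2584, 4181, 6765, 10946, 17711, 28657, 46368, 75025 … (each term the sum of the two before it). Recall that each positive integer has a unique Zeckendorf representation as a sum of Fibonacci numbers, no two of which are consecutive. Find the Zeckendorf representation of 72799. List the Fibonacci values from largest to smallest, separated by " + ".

46368 + 17711 + 6765 + 1597 + 233 + 89 + 34 + 2

72799 − 46368 = 26431
26431 − 17711 = 8720
8720 − 6765 = 1955
1955 − 1597 = 358
358 − 233 = 125
125 − 89 = 36
36 − 34 = 2
2 − 2 = 0
So 72799 = 46368 + 17711 + 6765 + 1597 + 233 + 89 + 34 + 2, with no two terms consecutive in the sequence.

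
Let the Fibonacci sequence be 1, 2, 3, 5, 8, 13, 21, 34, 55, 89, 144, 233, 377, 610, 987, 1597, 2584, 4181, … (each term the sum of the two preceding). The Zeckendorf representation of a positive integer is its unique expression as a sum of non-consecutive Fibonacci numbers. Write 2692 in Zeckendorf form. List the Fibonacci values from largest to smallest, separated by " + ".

2584 + 89 + 13 + 5 + 1

2584 ≤ 2692 < 4181, so take 2584; remainder 108
89 ≤ 108 < 144, so take 89; remainder 19
13 ≤ 19 < 21, so take 13; remainder 6
5 ≤ 6 < 8, so take 5; remainder 1
1 ≤ 1 < 2, so take 1; remainder 0
So 2692 = 2584 + 89 + 13 + 5 + 1, with no two terms consecutive in the sequence.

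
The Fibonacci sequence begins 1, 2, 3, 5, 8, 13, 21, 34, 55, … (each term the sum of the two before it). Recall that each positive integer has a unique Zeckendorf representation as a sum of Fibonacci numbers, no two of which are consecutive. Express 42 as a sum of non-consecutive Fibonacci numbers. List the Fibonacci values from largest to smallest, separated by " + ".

Greedily peel off the largest Fibonacci term at each step:
34 ≤ 42 < 55, so take 34; remainder 8
8 ≤ 8 < 13, so take 8; remainder 0
So 42 = 34 + 8, with no two terms consecutive in the sequence.

34 + 8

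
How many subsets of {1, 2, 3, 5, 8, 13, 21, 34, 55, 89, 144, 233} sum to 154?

154 = 144+8+2 = 144+5+3+2 = 89+55+8+2 = 89+55+5+3+2 = … (3 more), for 7 in all.

7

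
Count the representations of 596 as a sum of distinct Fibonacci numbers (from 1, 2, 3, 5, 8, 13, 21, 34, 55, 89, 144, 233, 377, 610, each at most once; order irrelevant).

596 = 377+144+55+13+5+2 = 377+144+34+21+13+5+2 = 377+89+55+34+21+13+5+2 = 233+144+89+55+34+21+13+5+2 — 4 representations.

4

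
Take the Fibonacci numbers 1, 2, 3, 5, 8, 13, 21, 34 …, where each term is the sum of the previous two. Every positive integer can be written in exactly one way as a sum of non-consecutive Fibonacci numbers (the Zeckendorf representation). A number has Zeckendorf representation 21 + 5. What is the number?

21 + 5 = 26.

26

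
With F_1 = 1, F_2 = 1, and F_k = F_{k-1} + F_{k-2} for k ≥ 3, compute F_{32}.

2178309

Iterating the recurrence up to F_{24} = 46368 and F_{23} = 28657:
F_{25} = F_{24} + F_{23} = 46368 + 28657 = 75025
F_{26} = F_{25} + F_{24} = 75025 + 46368 = 121393
F_{27} = F_{26} + F_{25} = 121393 + 75025 = 196418
F_{28} = F_{27} + F_{26} = 196418 + 121393 = 317811
F_{29} = F_{28} + F_{27} = 317811 + 196418 = 514229
F_{30} = F_{29} + F_{28} = 514229 + 317811 = 832040
F_{31} = F_{30} + F_{29} = 832040 + 514229 = 1346269
F_{32} = F_{31} + F_{30} = 1346269 + 832040 = 2178309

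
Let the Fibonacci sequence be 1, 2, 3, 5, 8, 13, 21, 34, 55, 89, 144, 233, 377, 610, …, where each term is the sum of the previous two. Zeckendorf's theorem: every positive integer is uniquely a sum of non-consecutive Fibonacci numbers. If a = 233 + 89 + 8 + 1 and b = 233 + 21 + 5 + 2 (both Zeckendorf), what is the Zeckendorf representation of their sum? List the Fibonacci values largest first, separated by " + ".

The two numbers are 331 and 261, so their sum is 592.
Greedily peel off the largest Fibonacci term at each step:
592 − 377 = 215
215 − 144 = 71
71 − 55 = 16
16 − 13 = 3
3 − 3 = 0

377 + 144 + 55 + 13 + 3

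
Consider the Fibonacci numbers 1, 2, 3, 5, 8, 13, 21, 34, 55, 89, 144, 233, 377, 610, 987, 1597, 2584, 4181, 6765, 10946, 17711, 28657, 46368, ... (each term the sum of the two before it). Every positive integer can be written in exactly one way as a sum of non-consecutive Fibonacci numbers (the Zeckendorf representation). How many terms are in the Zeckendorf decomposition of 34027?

Greedy algorithm:
largest Fibonacci ≤ 34027 is 28657; 34027 − 28657 = 5370
largest Fibonacci ≤ 5370 is 4181; 5370 − 4181 = 1189
largest Fibonacci ≤ 1189 is 987; 1189 − 987 = 202
largest Fibonacci ≤ 202 is 144; 202 − 144 = 58
largest Fibonacci ≤ 58 is 55; 58 − 55 = 3
largest Fibonacci ≤ 3 is 3; 3 − 3 = 0
34027 = 28657 + 4181 + 987 + 144 + 55 + 3, which has 6 terms.

6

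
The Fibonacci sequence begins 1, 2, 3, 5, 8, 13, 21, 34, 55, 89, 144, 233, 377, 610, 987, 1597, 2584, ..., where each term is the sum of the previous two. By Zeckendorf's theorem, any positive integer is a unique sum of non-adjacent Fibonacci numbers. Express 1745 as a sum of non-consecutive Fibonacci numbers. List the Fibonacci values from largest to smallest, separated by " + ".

1597 + 144 + 3 + 1

take 1597 (≤ 1745); 1745 − 1597 = 148
take 144 (≤ 148); 148 − 144 = 4
take 3 (≤ 4); 4 − 3 = 1
take 1 (≤ 1); 1 − 1 = 0
So 1745 = 1597 + 144 + 3 + 1, with no two terms consecutive in the sequence.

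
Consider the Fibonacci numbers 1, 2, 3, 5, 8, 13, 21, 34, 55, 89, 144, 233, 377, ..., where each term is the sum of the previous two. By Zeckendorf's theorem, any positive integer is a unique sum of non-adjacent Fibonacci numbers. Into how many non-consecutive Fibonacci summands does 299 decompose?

233 ≤ 299 < 377, so take 233; remainder 66
55 ≤ 66 < 89, so take 55; remainder 11
8 ≤ 11 < 13, so take 8; remainder 3
3 ≤ 3 < 5, so take 3; remainder 0
299 = 233 + 55 + 8 + 3, which has 4 terms.

4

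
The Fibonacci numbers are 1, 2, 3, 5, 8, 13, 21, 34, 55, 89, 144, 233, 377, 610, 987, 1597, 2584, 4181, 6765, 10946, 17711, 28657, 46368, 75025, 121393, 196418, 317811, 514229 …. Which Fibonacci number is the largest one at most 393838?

317811

317811 ≤ 393838 < 514229, so the largest Fibonacci number not exceeding 393838 is 317811.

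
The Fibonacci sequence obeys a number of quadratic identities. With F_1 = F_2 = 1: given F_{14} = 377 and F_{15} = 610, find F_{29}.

By F_{2k+1} = F_k² + F_{k+1}²: F_{29} = 377² + 610² = 142129 + 372100 = 514229.

514229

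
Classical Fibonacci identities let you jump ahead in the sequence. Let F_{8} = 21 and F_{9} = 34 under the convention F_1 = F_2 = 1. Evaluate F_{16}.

By the doubling identity F_{2k} = F_k(2F_{k+1} − F_k): F_{16} = 21·(2·34 − 21) = 21·47 = 987.

987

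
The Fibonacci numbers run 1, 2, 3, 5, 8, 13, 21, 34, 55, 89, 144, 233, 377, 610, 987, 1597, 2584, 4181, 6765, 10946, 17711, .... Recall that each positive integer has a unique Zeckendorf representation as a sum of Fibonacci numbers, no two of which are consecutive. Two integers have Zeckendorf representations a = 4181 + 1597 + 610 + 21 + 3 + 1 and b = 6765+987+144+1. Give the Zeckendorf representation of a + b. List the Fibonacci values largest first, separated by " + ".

10946 + 2584 + 610 + 144 + 21 + 5

The two numbers are 6413 and 7897, so their sum is 14310.
subtract 10946 from 14310: 3364 remains
subtract 2584 from 3364: 780 remains
subtract 610 from 780: 170 remains
subtract 144 from 170: 26 remains
subtract 21 from 26: 5 remains
subtract 5 from 5: 0 remains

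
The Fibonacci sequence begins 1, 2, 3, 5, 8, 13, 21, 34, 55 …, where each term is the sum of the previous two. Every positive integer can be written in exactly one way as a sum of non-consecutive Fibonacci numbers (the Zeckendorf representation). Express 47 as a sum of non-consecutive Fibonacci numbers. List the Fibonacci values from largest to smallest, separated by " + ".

47: greatest Fibonacci not exceeding it is 34, leaving 13
13: greatest Fibonacci not exceeding it is 13, leaving 0
So 47 = 34 + 13, with no two terms consecutive in the sequence.

34 + 13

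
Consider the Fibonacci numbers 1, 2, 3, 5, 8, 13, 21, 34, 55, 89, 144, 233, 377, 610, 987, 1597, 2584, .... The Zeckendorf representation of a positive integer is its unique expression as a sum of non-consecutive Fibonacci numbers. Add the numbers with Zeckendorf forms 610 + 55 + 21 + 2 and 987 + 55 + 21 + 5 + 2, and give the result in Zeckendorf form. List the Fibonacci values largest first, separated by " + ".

The two numbers are 688 and 1070, so their sum is 1758.
Greedily peel off the largest Fibonacci term at each step:
take 1597 (≤ 1758); 1758 − 1597 = 161
take 144 (≤ 161); 161 − 144 = 17
take 13 (≤ 17); 17 − 13 = 4
take 3 (≤ 4); 4 − 3 = 1
take 1 (≤ 1); 1 − 1 = 0

1597 + 144 + 13 + 3 + 1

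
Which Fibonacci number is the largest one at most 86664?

75025 ≤ 86664 < 121393, so the largest Fibonacci number not exceeding 86664 is 75025.

75025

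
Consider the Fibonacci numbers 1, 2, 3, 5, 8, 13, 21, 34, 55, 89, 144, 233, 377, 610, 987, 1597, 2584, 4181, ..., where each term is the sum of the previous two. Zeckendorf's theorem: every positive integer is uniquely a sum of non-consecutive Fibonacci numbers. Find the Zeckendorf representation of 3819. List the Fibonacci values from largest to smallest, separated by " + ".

2584 + 987 + 233 + 13 + 2

Repeatedly subtract the largest Fibonacci number that fits:
3819: greatest Fibonacci not exceeding it is 2584, leaving 1235
1235: greatest Fibonacci not exceeding it is 987, leaving 248
248: greatest Fibonacci not exceeding it is 233, leaving 15
15: greatest Fibonacci not exceeding it is 13, leaving 2
2: greatest Fibonacci not exceeding it is 2, leaving 0
So 3819 = 2584 + 987 + 233 + 13 + 2, with no two terms consecutive in the sequence.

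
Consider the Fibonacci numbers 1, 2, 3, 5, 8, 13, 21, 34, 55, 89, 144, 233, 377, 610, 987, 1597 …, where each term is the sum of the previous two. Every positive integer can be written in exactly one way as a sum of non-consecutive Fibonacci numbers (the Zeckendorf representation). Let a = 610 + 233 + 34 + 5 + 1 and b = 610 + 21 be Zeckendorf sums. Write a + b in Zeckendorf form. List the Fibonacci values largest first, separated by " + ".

The two numbers are 883 and 631, so their sum is 1514.
987 ≤ 1514 < 1597, so take 987; remainder 527
377 ≤ 527 < 610, so take 377; remainder 150
144 ≤ 150 < 233, so take 144; remainder 6
5 ≤ 6 < 8, so take 5; remainder 1
1 ≤ 1 < 2, so take 1; remainder 0

987 + 377 + 144 + 5 + 1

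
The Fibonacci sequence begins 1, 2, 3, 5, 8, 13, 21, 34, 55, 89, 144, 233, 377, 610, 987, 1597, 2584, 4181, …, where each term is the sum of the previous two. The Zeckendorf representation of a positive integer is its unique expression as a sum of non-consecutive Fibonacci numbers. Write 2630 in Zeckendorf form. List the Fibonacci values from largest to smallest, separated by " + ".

2584 + 34 + 8 + 3 + 1

2630 − 2584 = 46
46 − 34 = 12
12 − 8 = 4
4 − 3 = 1
1 − 1 = 0
So 2630 = 2584 + 34 + 8 + 3 + 1, with no two terms consecutive in the sequence.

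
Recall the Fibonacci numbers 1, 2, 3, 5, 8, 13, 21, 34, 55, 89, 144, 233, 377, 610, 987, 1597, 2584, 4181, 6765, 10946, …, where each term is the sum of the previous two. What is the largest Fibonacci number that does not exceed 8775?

6765 ≤ 8775 < 10946, so the largest Fibonacci number not exceeding 8775 is 6765.

6765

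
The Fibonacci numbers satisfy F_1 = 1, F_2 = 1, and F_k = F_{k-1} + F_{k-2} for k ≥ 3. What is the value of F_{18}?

2584

Iterating the recurrence up to F_{11} = 89 and F_{10} = 55:
F_{12} = F_{11} + F_{10} = 89 + 55 = 144
F_{13} = F_{12} + F_{11} = 144 + 89 = 233
F_{14} = F_{13} + F_{12} = 233 + 144 = 377
F_{15} = F_{14} + F_{13} = 377 + 233 = 610
F_{16} = F_{15} + F_{14} = 610 + 377 = 987
F_{17} = F_{16} + F_{15} = 987 + 610 = 1597
F_{18} = F_{17} + F_{16} = 1597 + 987 = 2584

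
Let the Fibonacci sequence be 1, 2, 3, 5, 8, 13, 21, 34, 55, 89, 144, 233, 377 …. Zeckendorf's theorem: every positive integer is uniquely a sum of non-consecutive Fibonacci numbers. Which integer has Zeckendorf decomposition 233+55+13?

233+55+13 = 301.

301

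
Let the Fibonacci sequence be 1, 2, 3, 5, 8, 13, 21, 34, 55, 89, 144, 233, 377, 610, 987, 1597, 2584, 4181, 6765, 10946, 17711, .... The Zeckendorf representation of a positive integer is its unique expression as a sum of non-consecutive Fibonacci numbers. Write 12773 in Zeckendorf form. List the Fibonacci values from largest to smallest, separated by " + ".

take 10946 (≤ 12773); 12773 − 10946 = 1827
take 1597 (≤ 1827); 1827 − 1597 = 230
take 144 (≤ 230); 230 − 144 = 86
take 55 (≤ 86); 86 − 55 = 31
take 21 (≤ 31); 31 − 21 = 10
take 8 (≤ 10); 10 − 8 = 2
take 2 (≤ 2); 2 − 2 = 0
So 12773 = 10946 + 1597 + 144 + 55 + 21 + 8 + 2, with no two terms consecutive in the sequence.

10946 + 1597 + 144 + 55 + 21 + 8 + 2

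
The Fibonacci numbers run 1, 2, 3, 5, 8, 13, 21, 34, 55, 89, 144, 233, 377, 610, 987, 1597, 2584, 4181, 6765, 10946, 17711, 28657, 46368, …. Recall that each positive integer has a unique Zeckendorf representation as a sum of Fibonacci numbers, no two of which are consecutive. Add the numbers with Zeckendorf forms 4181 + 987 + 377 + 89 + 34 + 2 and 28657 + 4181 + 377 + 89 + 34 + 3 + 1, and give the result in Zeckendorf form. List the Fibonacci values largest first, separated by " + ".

28657 + 6765 + 2584 + 987 + 13 + 5 + 1

The two numbers are 5670 and 33342, so their sum is 39012.
Repeatedly subtract the largest Fibonacci number that fits:
take 28657 (≤ 39012); 39012 − 28657 = 10355
take 6765 (≤ 10355); 10355 − 6765 = 3590
take 2584 (≤ 3590); 3590 − 2584 = 1006
take 987 (≤ 1006); 1006 − 987 = 19
take 13 (≤ 19); 19 − 13 = 6
take 5 (≤ 6); 6 − 5 = 1
take 1 (≤ 1); 1 − 1 = 0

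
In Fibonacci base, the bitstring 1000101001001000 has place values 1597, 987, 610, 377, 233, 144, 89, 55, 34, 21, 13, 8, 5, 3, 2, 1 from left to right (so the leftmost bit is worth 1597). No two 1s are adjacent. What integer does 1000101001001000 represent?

1945

Summing the place values of the 1 bits: 1597 + 233 + 89 + 21 + 5 = 1945.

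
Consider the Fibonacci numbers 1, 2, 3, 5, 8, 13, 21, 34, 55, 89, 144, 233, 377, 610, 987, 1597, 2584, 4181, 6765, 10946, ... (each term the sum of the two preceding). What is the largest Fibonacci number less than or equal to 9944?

6765 ≤ 9944 < 10946, so the largest Fibonacci number not exceeding 9944 is 6765.

6765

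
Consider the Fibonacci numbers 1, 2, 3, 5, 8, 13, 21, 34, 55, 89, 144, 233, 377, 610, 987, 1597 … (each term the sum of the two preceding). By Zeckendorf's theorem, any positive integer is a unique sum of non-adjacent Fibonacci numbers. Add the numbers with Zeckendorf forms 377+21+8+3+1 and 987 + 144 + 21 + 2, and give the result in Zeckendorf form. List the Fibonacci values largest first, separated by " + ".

The two numbers are 410 and 1154, so their sum is 1564.
Greedily peel off the largest Fibonacci term at each step:
1564 − 987 = 577
577 − 377 = 200
200 − 144 = 56
56 − 55 = 1
1 − 1 = 0

987 + 377 + 144 + 55 + 1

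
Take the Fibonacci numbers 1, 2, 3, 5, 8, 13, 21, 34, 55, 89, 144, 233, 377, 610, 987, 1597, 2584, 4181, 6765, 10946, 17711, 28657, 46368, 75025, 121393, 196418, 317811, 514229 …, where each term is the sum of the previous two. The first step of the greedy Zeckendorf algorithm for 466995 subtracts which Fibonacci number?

317811 ≤ 466995 < 514229, so the largest Fibonacci number not exceeding 466995 is 317811.

317811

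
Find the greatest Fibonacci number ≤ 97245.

75025 ≤ 97245 < 121393, so the largest Fibonacci number not exceeding 97245 is 75025.

75025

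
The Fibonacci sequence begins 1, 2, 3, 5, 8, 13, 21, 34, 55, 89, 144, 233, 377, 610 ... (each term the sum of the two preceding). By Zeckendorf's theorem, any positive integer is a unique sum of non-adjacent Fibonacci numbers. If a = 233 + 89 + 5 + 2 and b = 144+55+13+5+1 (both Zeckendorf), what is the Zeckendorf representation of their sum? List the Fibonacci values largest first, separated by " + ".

377 + 144 + 21 + 5

The two numbers are 329 and 218, so their sum is 547.
largest Fibonacci ≤ 547 is 377; 547 − 377 = 170
largest Fibonacci ≤ 170 is 144; 170 − 144 = 26
largest Fibonacci ≤ 26 is 21; 26 − 21 = 5
largest Fibonacci ≤ 5 is 5; 5 − 5 = 0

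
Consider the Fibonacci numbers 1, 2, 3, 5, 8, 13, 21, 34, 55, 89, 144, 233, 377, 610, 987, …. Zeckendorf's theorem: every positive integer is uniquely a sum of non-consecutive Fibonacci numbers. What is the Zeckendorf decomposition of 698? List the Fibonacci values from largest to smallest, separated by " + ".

698: greatest Fibonacci not exceeding it is 610, leaving 88
88: greatest Fibonacci not exceeding it is 55, leaving 33
33: greatest Fibonacci not exceeding it is 21, leaving 12
12: greatest Fibonacci not exceeding it is 8, leaving 4
4: greatest Fibonacci not exceeding it is 3, leaving 1
1: greatest Fibonacci not exceeding it is 1, leaving 0
So 698 = 610 + 55 + 21 + 8 + 3 + 1, with no two terms consecutive in the sequence.

610 + 55 + 21 + 8 + 3 + 1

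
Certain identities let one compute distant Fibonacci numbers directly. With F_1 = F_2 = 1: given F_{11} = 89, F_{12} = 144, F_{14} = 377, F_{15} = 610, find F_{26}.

By the addition formula F_{m+n} = F_m F_{n+1} + F_{m−1} F_n with m=15, n=11: F_{26} = 610·144 + 377·89 = 87840 + 33553 = 121393.

121393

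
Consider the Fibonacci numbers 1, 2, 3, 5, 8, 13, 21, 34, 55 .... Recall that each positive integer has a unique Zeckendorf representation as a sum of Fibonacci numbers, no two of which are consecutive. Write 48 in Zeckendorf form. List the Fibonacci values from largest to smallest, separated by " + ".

Greedily peel off the largest Fibonacci term at each step:
48: greatest Fibonacci not exceeding it is 34, leaving 14
14: greatest Fibonacci not exceeding it is 13, leaving 1
1: greatest Fibonacci not exceeding it is 1, leaving 0
So 48 = 34 + 13 + 1, with no two terms consecutive in the sequence.

34 + 13 + 1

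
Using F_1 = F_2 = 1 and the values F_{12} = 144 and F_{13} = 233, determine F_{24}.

46368

By the doubling identity F_{2k} = F_k(2F_{k+1} − F_k): F_{24} = 144·(2·233 − 144) = 144·322 = 46368.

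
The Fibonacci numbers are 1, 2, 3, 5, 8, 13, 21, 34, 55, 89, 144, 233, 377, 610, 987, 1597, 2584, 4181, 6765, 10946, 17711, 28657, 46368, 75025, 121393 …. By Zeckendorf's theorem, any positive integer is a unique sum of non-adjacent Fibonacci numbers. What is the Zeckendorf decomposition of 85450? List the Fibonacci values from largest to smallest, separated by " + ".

Repeatedly subtract the largest Fibonacci number that fits:
85450: greatest Fibonacci not exceeding it is 75025, leaving 10425
10425: greatest Fibonacci not exceeding it is 6765, leaving 3660
3660: greatest Fibonacci not exceeding it is 2584, leaving 1076
1076: greatest Fibonacci not exceeding it is 987, leaving 89
89: greatest Fibonacci not exceeding it is 89, leaving 0
So 85450 = 75025 + 6765 + 2584 + 987 + 89, with no two terms consecutive in the sequence.

75025 + 6765 + 2584 + 987 + 89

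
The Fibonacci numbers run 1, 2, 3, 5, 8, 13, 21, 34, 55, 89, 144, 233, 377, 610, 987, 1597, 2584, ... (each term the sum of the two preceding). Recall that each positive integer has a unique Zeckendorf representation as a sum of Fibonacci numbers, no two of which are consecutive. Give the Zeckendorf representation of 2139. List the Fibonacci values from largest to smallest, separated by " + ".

Greedily peel off the largest Fibonacci term at each step:
subtract 1597 from 2139: 542 remains
subtract 377 from 542: 165 remains
subtract 144 from 165: 21 remains
subtract 21 from 21: 0 remains
So 2139 = 1597 + 377 + 144 + 21, with no two terms consecutive in the sequence.

1597 + 377 + 144 + 21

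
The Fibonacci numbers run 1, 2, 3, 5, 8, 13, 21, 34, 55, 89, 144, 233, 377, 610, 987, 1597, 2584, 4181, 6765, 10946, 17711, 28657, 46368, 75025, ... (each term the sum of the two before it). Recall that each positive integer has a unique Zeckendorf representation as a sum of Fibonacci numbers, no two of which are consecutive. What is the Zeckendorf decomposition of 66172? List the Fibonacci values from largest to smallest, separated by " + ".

largest Fibonacci ≤ 66172 is 46368; 66172 − 46368 = 19804
largest Fibonacci ≤ 19804 is 17711; 19804 − 17711 = 2093
largest Fibonacci ≤ 2093 is 1597; 2093 − 1597 = 496
largest Fibonacci ≤ 496 is 377; 496 − 377 = 119
largest Fibonacci ≤ 119 is 89; 119 − 89 = 30
largest Fibonacci ≤ 30 is 21; 30 − 21 = 9
largest Fibonacci ≤ 9 is 8; 9 − 8 = 1
largest Fibonacci ≤ 1 is 1; 1 − 1 = 0
So 66172 = 46368 + 17711 + 1597 + 377 + 89 + 21 + 8 + 1, with no two terms consecutive in the sequence.

46368 + 17711 + 1597 + 377 + 89 + 21 + 8 + 1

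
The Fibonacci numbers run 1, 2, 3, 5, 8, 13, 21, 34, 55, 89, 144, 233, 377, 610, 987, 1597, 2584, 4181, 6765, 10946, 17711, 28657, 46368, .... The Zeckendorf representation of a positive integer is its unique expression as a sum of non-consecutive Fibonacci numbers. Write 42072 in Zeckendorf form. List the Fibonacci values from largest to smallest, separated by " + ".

28657 + 10946 + 1597 + 610 + 233 + 21 + 8

Repeatedly subtract the largest Fibonacci number that fits:
subtract 28657 from 42072: 13415 remains
subtract 10946 from 13415: 2469 remains
subtract 1597 from 2469: 872 remains
subtract 610 from 872: 262 remains
subtract 233 from 262: 29 remains
subtract 21 from 29: 8 remains
subtract 8 from 8: 0 remains
So 42072 = 28657 + 10946 + 1597 + 610 + 233 + 21 + 8, with no two terms consecutive in the sequence.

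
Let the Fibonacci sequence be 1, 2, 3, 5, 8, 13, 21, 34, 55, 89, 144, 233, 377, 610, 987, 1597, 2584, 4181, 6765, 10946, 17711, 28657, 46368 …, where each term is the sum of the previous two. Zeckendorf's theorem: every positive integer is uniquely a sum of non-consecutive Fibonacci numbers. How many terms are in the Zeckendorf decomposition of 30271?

5

Greedily peel off the largest Fibonacci term at each step:
30271 − 28657 = 1614
1614 − 1597 = 17
17 − 13 = 4
4 − 3 = 1
1 − 1 = 0
30271 = 28657 + 1597 + 13 + 3 + 1, which has 5 terms.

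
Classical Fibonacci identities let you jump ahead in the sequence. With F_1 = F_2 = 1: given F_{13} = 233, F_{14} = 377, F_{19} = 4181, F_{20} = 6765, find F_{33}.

By the addition formula F_{m+n} = F_m F_{n+1} + F_{m−1} F_n with m=20, n=13: F_{33} = 6765·377 + 4181·233 = 2550405 + 974173 = 3524578.

3524578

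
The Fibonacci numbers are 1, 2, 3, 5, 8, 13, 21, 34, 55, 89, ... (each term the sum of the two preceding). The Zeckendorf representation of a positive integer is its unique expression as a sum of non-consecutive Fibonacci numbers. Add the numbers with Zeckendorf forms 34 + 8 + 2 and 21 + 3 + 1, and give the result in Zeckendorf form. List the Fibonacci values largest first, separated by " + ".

55 + 13 + 1

The two numbers are 44 and 25, so their sum is 69.
69: greatest Fibonacci not exceeding it is 55, leaving 14
14: greatest Fibonacci not exceeding it is 13, leaving 1
1: greatest Fibonacci not exceeding it is 1, leaving 0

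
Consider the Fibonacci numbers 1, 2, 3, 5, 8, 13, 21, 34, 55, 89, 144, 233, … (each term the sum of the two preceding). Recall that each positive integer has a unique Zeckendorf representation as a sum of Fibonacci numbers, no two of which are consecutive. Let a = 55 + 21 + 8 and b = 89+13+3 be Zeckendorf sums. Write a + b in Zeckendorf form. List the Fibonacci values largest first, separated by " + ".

The two numbers are 84 and 105, so their sum is 189.
189 − 144 = 45
45 − 34 = 11
11 − 8 = 3
3 − 3 = 0

144 + 34 + 8 + 3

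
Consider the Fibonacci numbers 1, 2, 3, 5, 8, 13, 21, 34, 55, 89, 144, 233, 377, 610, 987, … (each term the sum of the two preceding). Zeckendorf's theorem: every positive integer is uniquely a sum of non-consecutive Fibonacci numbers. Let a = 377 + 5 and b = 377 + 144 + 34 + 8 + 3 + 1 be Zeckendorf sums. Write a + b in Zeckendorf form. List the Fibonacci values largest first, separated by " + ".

610 + 233 + 89 + 13 + 3 + 1

The two numbers are 382 and 567, so their sum is 949.
Repeatedly subtract the largest Fibonacci number that fits:
subtract 610 from 949: 339 remains
subtract 233 from 339: 106 remains
subtract 89 from 106: 17 remains
subtract 13 from 17: 4 remains
subtract 3 from 4: 1 remains
subtract 1 from 1: 0 remains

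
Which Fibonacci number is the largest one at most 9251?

6765 ≤ 9251 < 10946, so the largest Fibonacci number not exceeding 9251 is 6765.

6765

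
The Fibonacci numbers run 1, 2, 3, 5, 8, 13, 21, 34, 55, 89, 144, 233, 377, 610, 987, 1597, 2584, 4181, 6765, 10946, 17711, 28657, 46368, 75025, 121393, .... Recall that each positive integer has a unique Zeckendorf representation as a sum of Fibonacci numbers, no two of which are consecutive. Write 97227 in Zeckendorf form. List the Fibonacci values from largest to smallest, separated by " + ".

75025 + 17711 + 4181 + 233 + 55 + 21 + 1

Greedily peel off the largest Fibonacci term at each step:
subtract 75025 from 97227: 22202 remains
subtract 17711 from 22202: 4491 remains
subtract 4181 from 4491: 310 remains
subtract 233 from 310: 77 remains
subtract 55 from 77: 22 remains
subtract 21 from 22: 1 remains
subtract 1 from 1: 0 remains
So 97227 = 75025 + 17711 + 4181 + 233 + 55 + 21 + 1, with no two terms consecutive in the sequence.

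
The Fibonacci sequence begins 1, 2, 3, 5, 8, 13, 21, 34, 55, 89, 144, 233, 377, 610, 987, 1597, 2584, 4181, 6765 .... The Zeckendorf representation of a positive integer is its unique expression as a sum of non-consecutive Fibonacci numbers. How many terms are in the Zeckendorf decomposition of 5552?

5

largest Fibonacci ≤ 5552 is 4181; 5552 − 4181 = 1371
largest Fibonacci ≤ 1371 is 987; 1371 − 987 = 384
largest Fibonacci ≤ 384 is 377; 384 − 377 = 7
largest Fibonacci ≤ 7 is 5; 7 − 5 = 2
largest Fibonacci ≤ 2 is 2; 2 − 2 = 0
5552 = 4181 + 987 + 377 + 5 + 2, which has 5 terms.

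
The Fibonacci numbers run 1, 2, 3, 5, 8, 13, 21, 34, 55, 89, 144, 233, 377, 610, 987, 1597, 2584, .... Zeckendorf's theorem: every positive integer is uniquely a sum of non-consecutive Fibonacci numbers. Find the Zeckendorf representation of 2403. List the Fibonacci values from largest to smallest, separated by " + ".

1597 + 610 + 144 + 34 + 13 + 5

Repeatedly subtract the largest Fibonacci number that fits:
2403: greatest Fibonacci not exceeding it is 1597, leaving 806
806: greatest Fibonacci not exceeding it is 610, leaving 196
196: greatest Fibonacci not exceeding it is 144, leaving 52
52: greatest Fibonacci not exceeding it is 34, leaving 18
18: greatest Fibonacci not exceeding it is 13, leaving 5
5: greatest Fibonacci not exceeding it is 5, leaving 0
So 2403 = 1597 + 610 + 144 + 34 + 13 + 5, with no two terms consecutive in the sequence.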